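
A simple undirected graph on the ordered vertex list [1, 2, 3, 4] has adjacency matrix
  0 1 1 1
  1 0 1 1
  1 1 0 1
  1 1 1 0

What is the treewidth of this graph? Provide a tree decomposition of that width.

Treewidth 3.
Bags: B1 = {1, 2, 3, 4}
Tree: (single bag)

A single bag containing all 4 vertices is trivially a valid decomposition of width 3. On the other hand G contains the 4-clique {1, 2, 3, 4}. A clique must lie in a single bag of any decomposition, so no decomposition can have width below 3. Hence tw(G) = 3 exactly.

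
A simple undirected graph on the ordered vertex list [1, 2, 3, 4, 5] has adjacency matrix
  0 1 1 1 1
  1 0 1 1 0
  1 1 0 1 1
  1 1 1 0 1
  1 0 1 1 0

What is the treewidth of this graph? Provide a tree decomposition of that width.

The largest bag has 4 vertices, giving width 3; this decomposition certifies tw(G) ≤ 3. Conversely, {1, 2, 3, 4} is a clique of size 4, and the vertices of any clique must share a bag in every tree decomposition; so some bag has ≥ 4 vertices and tw(G) ≥ 3. Therefore the treewidth is 3.

Treewidth 3.
One such decomposition:
Bags: B1 = {1, 2, 3, 4}  B2 = {1, 3, 4, 5}
Tree: B1–B2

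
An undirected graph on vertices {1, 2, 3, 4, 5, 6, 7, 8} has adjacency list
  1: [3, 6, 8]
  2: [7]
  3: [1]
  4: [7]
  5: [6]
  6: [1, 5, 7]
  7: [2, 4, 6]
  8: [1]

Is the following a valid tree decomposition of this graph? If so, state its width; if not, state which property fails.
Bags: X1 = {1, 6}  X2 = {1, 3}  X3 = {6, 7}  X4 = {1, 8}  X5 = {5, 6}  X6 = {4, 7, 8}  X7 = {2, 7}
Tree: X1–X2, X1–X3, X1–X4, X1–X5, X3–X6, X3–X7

No — bags containing vertex 8 are not connected in the tree.

A tree decomposition must satisfy three properties: every vertex lies in some bag; for every edge, both endpoints lie together in some bag; and for every vertex, the bags containing it form a connected subtree. Here bags containing vertex 8 are not connected in the tree, so the decomposition is invalid.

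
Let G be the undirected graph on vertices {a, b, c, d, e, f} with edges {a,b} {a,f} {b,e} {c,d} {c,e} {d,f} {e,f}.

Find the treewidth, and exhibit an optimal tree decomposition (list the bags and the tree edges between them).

Treewidth 2.
One such decomposition:
Bags: B1 = {c, d, f}  B2 = {c, e, f}  B3 = {a, e, f}  B4 = {a, b, e}
Tree: B1–B2, B2–B3, B3–B4

The largest bag has 3 vertices, giving width 2; this decomposition certifies tw(G) ≤ 2. Since d–c–e–f–d is a cycle in G, G is not acyclic. Forests are exactly the graphs of treewidth ≤ 1, so tw(G) ≥ 2. The upper and lower bounds meet at 2, so that is the treewidth.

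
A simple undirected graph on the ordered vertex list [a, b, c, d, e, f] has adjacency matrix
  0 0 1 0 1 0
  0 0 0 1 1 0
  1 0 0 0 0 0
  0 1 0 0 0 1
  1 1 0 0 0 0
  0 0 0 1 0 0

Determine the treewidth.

1

A width-1 tree decomposition is:
Bags: B1 = {d, f}  B2 = {b, d}  B3 = {b, e}  B4 = {a, e}  B5 = {a, c}
Tree: B1–B2, B2–B3, B3–B4, B4–B5
Every bag has size at most 2, so the width is 2 − 1 = 1 and tw(G) ≤ 1. Since G has at least one edge (e.g. f–d), it is not an edgeless graph, so tw(G) ≥ 1. The upper and lower bounds meet at 1, so that is the treewidth.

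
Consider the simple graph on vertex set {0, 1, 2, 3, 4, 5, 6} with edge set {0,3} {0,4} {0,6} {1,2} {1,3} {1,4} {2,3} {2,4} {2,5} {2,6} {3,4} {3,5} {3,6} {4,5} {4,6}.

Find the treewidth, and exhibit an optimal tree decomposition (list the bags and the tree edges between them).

Every bag has size at most 4, so the width is 4 − 1 = 3 and tw(G) ≤ 3. For the lower bound, the 4 vertices {0, 3, 4, 6} are pairwise adjacent, and any tree decomposition puts a clique entirely inside one bag — forcing width ≥ 3. Combining the bounds, tw(G) = 3.

Treewidth 3.
One such decomposition:
Bags: B1 = {2, 3, 4, 6}  B2 = {2, 3, 4, 5}  B3 = {1, 2, 3, 4}  B4 = {0, 3, 4, 6}
Tree: B1–B2, B2–B3, B1–B4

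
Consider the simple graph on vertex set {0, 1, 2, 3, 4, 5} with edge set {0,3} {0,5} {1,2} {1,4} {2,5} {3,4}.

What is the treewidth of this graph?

2

A width-2 tree decomposition is:
Bags: B1 = {0, 3, 4}  B2 = {0, 1, 4}  B3 = {0, 1, 2}  B4 = {0, 2, 5}
Tree: B1–B2, B2–B3, B3–B4
Each bag holds 3 vertices, so the decomposition has width 2, which upper-bounds the treewidth. Since 0–3–4–1–2–5–0 is a cycle in G, G is not acyclic. Forests are exactly the graphs of treewidth ≤ 1, so tw(G) ≥ 2. The upper and lower bounds meet at 2, so that is the treewidth.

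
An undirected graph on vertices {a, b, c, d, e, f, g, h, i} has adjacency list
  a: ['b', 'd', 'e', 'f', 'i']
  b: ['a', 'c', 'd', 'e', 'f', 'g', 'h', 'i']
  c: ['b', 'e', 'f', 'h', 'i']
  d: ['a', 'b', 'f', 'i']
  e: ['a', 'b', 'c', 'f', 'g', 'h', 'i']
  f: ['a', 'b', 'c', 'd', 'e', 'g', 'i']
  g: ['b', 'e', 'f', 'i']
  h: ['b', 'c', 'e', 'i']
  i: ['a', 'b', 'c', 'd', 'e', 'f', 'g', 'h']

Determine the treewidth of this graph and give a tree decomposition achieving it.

Every bag has size at most 5, so the width is 5 − 1 = 4 and tw(G) ≤ 4. For the lower bound, the 5 vertices {b, c, e, h, i} are pairwise adjacent, and any tree decomposition puts a clique entirely inside one bag — forcing width ≥ 4. The upper and lower bounds meet at 4, so that is the treewidth.

Treewidth 4.
Bags: B1 = {a, b, e, f, i}  B2 = {a, b, d, f, i}  B3 = {b, c, e, f, i}  B4 = {b, e, f, g, i}  B5 = {b, c, e, h, i}
Tree: B1–B2, B1–B3, B3–B4, B3–B5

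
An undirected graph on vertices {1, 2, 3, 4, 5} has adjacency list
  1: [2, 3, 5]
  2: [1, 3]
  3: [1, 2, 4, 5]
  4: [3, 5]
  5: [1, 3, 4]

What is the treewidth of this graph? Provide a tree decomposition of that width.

Each bag holds 3 vertices, so the decomposition has width 2, which upper-bounds the treewidth. On the other hand G contains the 3-clique {1, 2, 3}. A clique must lie in a single bag of any decomposition, so no decomposition can have width below 2. The upper and lower bounds meet at 2, so that is the treewidth.

Treewidth 2.
Bags: B1 = {1, 2, 3}  B2 = {1, 3, 5}  B3 = {3, 4, 5}
Tree: B1–B2, B2–B3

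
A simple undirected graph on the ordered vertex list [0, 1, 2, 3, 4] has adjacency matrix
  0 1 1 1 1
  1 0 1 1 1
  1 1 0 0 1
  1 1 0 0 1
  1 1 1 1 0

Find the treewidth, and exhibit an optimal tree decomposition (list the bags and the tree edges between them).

The largest bag has 4 vertices, giving width 3; this decomposition certifies tw(G) ≤ 3. Conversely, {0, 1, 2, 4} is a clique of size 4, and the vertices of any clique must share a bag in every tree decomposition; so some bag has ≥ 4 vertices and tw(G) ≥ 3. Hence tw(G) = 3 exactly.

Treewidth 3.
One optimal decomposition is:
Bags: B1 = {0, 1, 2, 4}  B2 = {0, 1, 3, 4}
Tree: B1–B2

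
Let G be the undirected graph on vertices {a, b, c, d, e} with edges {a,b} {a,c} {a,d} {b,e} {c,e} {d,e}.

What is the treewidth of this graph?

2

A width-2 tree decomposition is:
Bags: B1 = {a, b, e}  B2 = {a, c, e}  B3 = {a, d, e}
Tree: B1–B2, B2–B3
Every bag has size at most 3, so the width is 3 − 1 = 2 and tw(G) ≤ 2. For the lower bound, G contains the cycle a–b–e–c–a, so G is not a forest; only forests have treewidth ≤ 1, hence tw(G) ≥ 2. Therefore the treewidth is 2.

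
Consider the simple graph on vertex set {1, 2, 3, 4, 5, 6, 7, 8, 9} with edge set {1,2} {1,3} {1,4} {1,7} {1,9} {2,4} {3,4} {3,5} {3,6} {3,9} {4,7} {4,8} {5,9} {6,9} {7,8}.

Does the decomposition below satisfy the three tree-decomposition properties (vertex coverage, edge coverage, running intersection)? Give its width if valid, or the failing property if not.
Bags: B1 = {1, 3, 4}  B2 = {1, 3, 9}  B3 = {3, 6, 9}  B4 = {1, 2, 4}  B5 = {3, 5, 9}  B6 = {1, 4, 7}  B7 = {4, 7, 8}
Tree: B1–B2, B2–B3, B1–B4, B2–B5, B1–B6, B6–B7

Yes; width 2.

Checking the three conditions: (i) the bags cover all of {1, 2, 3, 4, 5, 6, 7, 8, 9}; (ii) for each edge, some bag contains both endpoints; (iii) the bags containing any fixed vertex form a subtree. All hold, so the decomposition is valid with width 3 − 1 = 2.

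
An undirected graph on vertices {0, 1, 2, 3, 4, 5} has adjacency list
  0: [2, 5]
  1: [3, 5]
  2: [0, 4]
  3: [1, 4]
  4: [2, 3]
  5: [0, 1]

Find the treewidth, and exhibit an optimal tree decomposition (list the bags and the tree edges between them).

Every bag has size at most 3, so the width is 3 − 1 = 2 and tw(G) ≤ 2. The edges 3–1–5–0–2–4–3 form a cycle, so G is not a tree and its treewidth is at least 2. Hence tw(G) = 2 exactly.

Treewidth 2.
One optimal decomposition is:
Bags: B1 = {1, 3, 5}  B2 = {0, 3, 5}  B3 = {0, 2, 3}  B4 = {2, 3, 4}
Tree: B1–B2, B2–B3, B3–B4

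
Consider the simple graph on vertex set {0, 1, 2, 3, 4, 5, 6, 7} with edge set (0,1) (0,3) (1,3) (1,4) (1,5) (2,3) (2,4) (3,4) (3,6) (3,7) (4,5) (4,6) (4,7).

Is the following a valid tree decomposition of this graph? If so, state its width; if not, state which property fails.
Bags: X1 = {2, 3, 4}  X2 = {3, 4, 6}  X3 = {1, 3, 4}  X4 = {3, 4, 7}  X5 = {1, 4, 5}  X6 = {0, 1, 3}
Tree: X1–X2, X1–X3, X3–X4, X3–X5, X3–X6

Checking the three conditions: (i) the bags cover all of {0, 1, 2, 3, 4, 5, 6, 7}; (ii) for each edge, some bag contains both endpoints; (iii) the bags containing any fixed vertex form a subtree. All hold, so the decomposition is valid with width 3 − 1 = 2.

Yes; width 2.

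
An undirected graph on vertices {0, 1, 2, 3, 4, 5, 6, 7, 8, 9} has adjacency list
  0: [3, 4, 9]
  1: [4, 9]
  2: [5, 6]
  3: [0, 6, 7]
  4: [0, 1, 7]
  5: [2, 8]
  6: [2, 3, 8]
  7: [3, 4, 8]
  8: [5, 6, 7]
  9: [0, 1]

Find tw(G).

A width-2 tree decomposition is:
Bags: B1 = {1, 4, 9}  B2 = {0, 4, 9}  B3 = {0, 4, 7}  B4 = {0, 3, 7}  B5 = {3, 7, 8}  B6 = {3, 6, 8}  B7 = {5, 6, 8}  B8 = {2, 5, 6}
Tree: B1–B2, B2–B3, B3–B4, B4–B5, B5–B6, B6–B7, B7–B8
Each bag holds 3 vertices, so the decomposition has width 2, which upper-bounds the treewidth. For the lower bound, G contains the cycle 1–9–0–4–1, so G is not a forest; only forests have treewidth ≤ 1, hence tw(G) ≥ 2. Hence tw(G) = 2 exactly.

2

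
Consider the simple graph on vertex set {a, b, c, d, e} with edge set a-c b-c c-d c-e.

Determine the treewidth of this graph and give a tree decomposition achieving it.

Each bag holds 2 vertices, so the decomposition has width 1, which upper-bounds the treewidth. Since G has at least one edge (e.g. a–c), it is not an edgeless graph, so tw(G) ≥ 1. The upper and lower bounds meet at 1, so that is the treewidth.

Treewidth 1.
One such decomposition:
Bags: B1 = {a, c}  B2 = {c, d}  B3 = {c, e}  B4 = {b, c}
Tree: B1–B2, B1–B3, B3–B4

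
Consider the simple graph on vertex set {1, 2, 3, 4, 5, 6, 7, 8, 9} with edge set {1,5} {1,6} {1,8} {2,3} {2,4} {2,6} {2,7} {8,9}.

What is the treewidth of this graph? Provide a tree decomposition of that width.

Each bag holds 2 vertices, so the decomposition has width 1, which upper-bounds the treewidth. G has an edge, so its treewidth is at least 1. The upper and lower bounds meet at 1, so that is the treewidth.

Treewidth 1.
Bags: B1 = {1, 6}  B2 = {2, 6}  B3 = {1, 8}  B4 = {2, 4}  B5 = {2, 3}  B6 = {8, 9}  B7 = {2, 7}  B8 = {1, 5}
Tree: B1–B2, B1–B3, B2–B4, B2–B5, B3–B6, B2–B7, B1–B8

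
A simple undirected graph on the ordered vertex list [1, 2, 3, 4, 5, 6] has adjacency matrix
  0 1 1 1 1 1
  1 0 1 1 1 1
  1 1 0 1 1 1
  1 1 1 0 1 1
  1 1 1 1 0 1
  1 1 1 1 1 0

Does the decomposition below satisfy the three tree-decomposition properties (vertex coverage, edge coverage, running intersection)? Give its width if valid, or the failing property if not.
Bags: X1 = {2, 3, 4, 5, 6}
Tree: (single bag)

No — vertex 1 appears in no bag.

A tree decomposition must satisfy three properties: every vertex lies in some bag; for every edge, both endpoints lie together in some bag; and for every vertex, the bags containing it form a connected subtree. Here vertex 1 appears in no bag, so the decomposition is invalid.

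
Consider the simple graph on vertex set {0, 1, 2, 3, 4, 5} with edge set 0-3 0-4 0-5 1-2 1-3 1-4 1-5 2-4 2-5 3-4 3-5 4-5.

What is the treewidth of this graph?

A width-3 tree decomposition is:
Bags: B1 = {0, 3, 4, 5}  B2 = {1, 3, 4, 5}  B3 = {1, 2, 4, 5}
Tree: B1–B2, B2–B3
The largest bag has 4 vertices, giving width 3; this decomposition certifies tw(G) ≤ 3. On the other hand G contains the 4-clique {0, 3, 4, 5}. A clique must lie in a single bag of any decomposition, so no decomposition can have width below 3. Therefore the treewidth is 3.

3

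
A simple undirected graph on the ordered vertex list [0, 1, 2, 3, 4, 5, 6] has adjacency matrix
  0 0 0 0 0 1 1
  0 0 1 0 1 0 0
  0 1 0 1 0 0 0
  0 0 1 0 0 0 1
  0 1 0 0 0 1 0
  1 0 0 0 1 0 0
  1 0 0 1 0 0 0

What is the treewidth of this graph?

2

A width-2 tree decomposition is:
Bags: B1 = {1, 2, 3}  B2 = {1, 3, 4}  B3 = {3, 4, 5}  B4 = {0, 3, 5}  B5 = {0, 3, 6}
Tree: B1–B2, B2–B3, B3–B4, B4–B5
Each bag holds 3 vertices, so the decomposition has width 2, which upper-bounds the treewidth. The edges 3–2–1–4–5–0–6–3 form a cycle, so G is not a tree and its treewidth is at least 2. Therefore the treewidth is 2.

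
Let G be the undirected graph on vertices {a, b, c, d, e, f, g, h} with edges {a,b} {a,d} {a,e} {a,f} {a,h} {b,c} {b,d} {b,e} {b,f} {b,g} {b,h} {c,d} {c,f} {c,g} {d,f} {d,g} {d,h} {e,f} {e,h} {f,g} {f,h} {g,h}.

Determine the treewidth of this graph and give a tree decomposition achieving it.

Each bag holds 5 vertices, so the decomposition has width 4, which upper-bounds the treewidth. On the other hand G contains the 5-clique {b, d, f, g, h}. A clique must lie in a single bag of any decomposition, so no decomposition can have width below 4. The upper and lower bounds meet at 4, so that is the treewidth.

Treewidth 4.
Bags: B1 = {b, d, f, g, h}  B2 = {a, b, d, f, h}  B3 = {b, c, d, f, g}  B4 = {a, b, e, f, h}
Tree: B1–B2, B1–B3, B2–B4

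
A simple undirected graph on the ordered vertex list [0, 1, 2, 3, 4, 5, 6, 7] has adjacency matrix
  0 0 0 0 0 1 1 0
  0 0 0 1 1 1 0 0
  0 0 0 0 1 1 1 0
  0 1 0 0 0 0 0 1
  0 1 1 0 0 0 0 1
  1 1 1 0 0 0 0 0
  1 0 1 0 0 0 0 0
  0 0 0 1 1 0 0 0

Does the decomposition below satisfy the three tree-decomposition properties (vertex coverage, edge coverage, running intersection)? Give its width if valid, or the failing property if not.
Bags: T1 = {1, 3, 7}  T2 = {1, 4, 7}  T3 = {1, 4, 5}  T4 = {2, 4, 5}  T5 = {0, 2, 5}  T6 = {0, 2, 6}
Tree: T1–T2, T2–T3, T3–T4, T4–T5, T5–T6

Yes; width 2.

Vertex coverage: the bags together contain {0, 1, 2, 3, 4, 5, 6, 7}, the full vertex set. Edge coverage: each edge of G has both endpoints in at least one bag. Running intersection: for every vertex, the bags containing it form a connected subtree. All three properties hold, so this is a valid tree decomposition of width max|bag| − 1 = 2, and hence tw(G) ≤ 2.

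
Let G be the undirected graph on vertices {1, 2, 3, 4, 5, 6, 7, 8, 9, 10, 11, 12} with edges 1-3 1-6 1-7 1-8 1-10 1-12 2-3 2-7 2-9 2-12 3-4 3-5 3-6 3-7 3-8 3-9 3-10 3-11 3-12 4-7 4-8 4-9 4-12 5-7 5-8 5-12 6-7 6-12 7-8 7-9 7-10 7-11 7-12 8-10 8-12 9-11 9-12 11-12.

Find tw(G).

4

A width-4 tree decomposition is:
Bags: B1 = {2, 3, 7, 9, 12}  B2 = {3, 4, 7, 9, 12}  B3 = {3, 4, 7, 8, 12}  B4 = {3, 5, 7, 8, 12}  B5 = {1, 3, 7, 8, 12}  B6 = {1, 3, 7, 8, 10}  B7 = {1, 3, 6, 7, 12}  B8 = {3, 7, 9, 11, 12}
Tree: B1–B2, B2–B3, B3–B4, B3–B5, B5–B6, B5–B7, B1–B8
The largest bag has 5 vertices, giving width 4; this decomposition certifies tw(G) ≤ 4. On the other hand G contains the 5-clique {1, 3, 7, 8, 10}. A clique must lie in a single bag of any decomposition, so no decomposition can have width below 4. Therefore the treewidth is 4.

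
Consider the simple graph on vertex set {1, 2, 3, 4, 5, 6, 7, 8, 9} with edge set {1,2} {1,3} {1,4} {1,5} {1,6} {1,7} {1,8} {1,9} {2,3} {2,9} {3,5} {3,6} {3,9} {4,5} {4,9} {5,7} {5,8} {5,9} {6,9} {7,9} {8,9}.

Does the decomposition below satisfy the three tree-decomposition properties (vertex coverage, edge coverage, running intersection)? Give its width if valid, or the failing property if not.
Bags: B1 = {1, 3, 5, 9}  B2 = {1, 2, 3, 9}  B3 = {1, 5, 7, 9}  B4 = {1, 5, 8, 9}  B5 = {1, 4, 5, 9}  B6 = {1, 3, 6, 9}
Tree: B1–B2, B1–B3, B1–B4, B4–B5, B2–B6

Yes; width 3.

Checking the three conditions: (i) the bags cover all of {1, 2, 3, 4, 5, 6, 7, 8, 9}; (ii) for each edge, some bag contains both endpoints; (iii) the bags containing any fixed vertex form a subtree. All hold, so the decomposition is valid with width 4 − 1 = 3.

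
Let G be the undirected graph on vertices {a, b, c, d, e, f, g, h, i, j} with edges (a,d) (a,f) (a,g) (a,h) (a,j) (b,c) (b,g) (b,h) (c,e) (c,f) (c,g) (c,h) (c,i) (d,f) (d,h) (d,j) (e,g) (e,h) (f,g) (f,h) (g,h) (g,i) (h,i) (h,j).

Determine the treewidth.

3

A width-3 tree decomposition is:
Bags: B1 = {c, e, g, h}  B2 = {b, c, g, h}  B3 = {c, g, h, i}  B4 = {c, f, g, h}  B5 = {a, f, g, h}  B6 = {a, d, f, h}  B7 = {a, d, h, j}
Tree: B1–B2, B1–B3, B3–B4, B4–B5, B5–B6, B6–B7
The largest bag has 4 vertices, giving width 3; this decomposition certifies tw(G) ≤ 3. Conversely, {a, d, h, j} is a clique of size 4, and the vertices of any clique must share a bag in every tree decomposition; so some bag has ≥ 4 vertices and tw(G) ≥ 3. Therefore the treewidth is 3.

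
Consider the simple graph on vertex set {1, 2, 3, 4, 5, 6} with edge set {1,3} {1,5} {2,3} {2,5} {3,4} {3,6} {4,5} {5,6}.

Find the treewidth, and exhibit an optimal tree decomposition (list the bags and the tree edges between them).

Every bag has size at most 3, so the width is 3 − 1 = 2 and tw(G) ≤ 2. The edges 2–5–4–3–2 form a cycle, so G is not a tree and its treewidth is at least 2. The upper and lower bounds meet at 2, so that is the treewidth.

Treewidth 2.
One optimal decomposition is:
Bags: B1 = {2, 3, 5}  B2 = {3, 4, 5}  B3 = {1, 3, 5}  B4 = {3, 5, 6}
Tree: B1–B2, B2–B3, B3–B4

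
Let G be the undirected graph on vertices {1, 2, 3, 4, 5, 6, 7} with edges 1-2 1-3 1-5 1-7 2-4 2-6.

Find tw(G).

1

A width-1 tree decomposition is:
Bags: B1 = {2, 6}  B2 = {1, 2}  B3 = {1, 3}  B4 = {1, 5}  B5 = {1, 7}  B6 = {2, 4}
Tree: B1–B2, B2–B3, B2–B4, B4–B5, B1–B6
The largest bag has 2 vertices, giving width 1; this decomposition certifies tw(G) ≤ 1. Since G has at least one edge (e.g. 2–6), it is not an edgeless graph, so tw(G) ≥ 1. Hence tw(G) = 1 exactly.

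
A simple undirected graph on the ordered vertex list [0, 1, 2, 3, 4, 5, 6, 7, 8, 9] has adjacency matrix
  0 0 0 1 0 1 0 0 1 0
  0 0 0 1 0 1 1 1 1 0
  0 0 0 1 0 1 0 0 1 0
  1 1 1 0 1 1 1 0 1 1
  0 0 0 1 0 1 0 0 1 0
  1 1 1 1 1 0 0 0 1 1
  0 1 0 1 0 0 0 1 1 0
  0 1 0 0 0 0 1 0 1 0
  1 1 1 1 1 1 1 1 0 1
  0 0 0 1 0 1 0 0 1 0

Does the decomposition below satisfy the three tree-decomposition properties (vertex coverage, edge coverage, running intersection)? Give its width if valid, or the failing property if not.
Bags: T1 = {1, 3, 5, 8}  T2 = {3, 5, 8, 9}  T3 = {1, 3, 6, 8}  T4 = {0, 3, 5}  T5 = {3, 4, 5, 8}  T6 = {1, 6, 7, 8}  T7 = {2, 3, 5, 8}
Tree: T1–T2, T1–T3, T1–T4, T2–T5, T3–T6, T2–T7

A tree decomposition must satisfy three properties: every vertex lies in some bag; for every edge, both endpoints lie together in some bag; and for every vertex, the bags containing it form a connected subtree. Here edge (8,0) lies in no bag, so the decomposition is invalid.

No — edge (8,0) lies in no bag.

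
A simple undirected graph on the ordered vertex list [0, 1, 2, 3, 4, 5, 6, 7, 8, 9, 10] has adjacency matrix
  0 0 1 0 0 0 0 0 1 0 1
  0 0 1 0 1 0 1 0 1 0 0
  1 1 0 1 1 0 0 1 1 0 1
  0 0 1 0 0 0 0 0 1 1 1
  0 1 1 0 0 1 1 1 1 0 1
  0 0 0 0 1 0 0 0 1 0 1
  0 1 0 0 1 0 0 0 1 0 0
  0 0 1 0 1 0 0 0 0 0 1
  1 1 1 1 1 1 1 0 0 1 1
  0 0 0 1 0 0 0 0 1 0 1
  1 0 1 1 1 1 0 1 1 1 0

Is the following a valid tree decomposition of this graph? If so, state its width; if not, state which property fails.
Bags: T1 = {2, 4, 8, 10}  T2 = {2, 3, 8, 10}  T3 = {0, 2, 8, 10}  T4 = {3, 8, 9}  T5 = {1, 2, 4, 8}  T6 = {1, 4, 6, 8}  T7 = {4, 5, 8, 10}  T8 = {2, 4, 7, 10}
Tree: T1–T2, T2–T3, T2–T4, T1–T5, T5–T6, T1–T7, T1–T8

No — edge (10,9) lies in no bag.

A tree decomposition must satisfy three properties: every vertex lies in some bag; for every edge, both endpoints lie together in some bag; and for every vertex, the bags containing it form a connected subtree. Here edge (10,9) lies in no bag, so the decomposition is invalid.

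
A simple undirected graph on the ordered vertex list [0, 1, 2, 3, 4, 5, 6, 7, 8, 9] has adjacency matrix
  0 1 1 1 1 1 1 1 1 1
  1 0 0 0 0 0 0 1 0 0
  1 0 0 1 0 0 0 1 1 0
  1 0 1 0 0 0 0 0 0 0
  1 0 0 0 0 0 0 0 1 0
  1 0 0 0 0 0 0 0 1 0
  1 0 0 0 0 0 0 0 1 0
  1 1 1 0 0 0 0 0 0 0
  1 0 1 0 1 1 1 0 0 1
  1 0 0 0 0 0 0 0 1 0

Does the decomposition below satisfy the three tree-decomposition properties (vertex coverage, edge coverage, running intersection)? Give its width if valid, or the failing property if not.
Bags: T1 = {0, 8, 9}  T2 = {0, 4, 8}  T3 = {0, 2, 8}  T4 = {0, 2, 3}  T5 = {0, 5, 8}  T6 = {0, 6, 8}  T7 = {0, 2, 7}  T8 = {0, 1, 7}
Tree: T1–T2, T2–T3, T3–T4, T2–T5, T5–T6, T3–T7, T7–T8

Yes; width 2.

Checking the three conditions: (i) the bags cover all of {0, 1, 2, 3, 4, 5, 6, 7, 8, 9}; (ii) for each edge, some bag contains both endpoints; (iii) the bags containing any fixed vertex form a subtree. All hold, so the decomposition is valid with width 3 − 1 = 2.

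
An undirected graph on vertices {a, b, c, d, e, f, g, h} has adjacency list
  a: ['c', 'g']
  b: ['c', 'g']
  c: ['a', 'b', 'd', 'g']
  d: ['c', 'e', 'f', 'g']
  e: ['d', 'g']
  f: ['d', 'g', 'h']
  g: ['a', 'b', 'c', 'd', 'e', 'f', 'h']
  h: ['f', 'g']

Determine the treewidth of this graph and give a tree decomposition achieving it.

Each bag holds 3 vertices, so the decomposition has width 2, which upper-bounds the treewidth. For the lower bound, the 3 vertices {d, e, g} are pairwise adjacent, and any tree decomposition puts a clique entirely inside one bag — forcing width ≥ 2. Therefore the treewidth is 2.

Treewidth 2.
Bags: B1 = {a, c, g}  B2 = {b, c, g}  B3 = {c, d, g}  B4 = {d, f, g}  B5 = {d, e, g}  B6 = {f, g, h}
Tree: B1–B2, B2–B3, B3–B4, B3–B5, B4–B6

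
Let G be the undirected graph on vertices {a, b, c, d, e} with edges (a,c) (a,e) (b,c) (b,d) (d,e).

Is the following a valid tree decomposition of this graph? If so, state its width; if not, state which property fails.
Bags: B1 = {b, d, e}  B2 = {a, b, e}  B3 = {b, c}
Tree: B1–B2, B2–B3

No — edge (a,c) lies in no bag.

A tree decomposition must satisfy three properties: every vertex lies in some bag; for every edge, both endpoints lie together in some bag; and for every vertex, the bags containing it form a connected subtree. Here edge (a,c) lies in no bag, so the decomposition is invalid.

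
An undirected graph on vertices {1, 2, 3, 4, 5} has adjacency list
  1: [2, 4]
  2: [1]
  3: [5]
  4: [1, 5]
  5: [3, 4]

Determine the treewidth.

1

A width-1 tree decomposition is:
Bags: B1 = {3, 5}  B2 = {4, 5}  B3 = {1, 4}  B4 = {1, 2}
Tree: B1–B2, B2–B3, B3–B4
The largest bag has 2 vertices, giving width 1; this decomposition certifies tw(G) ≤ 1. Any graph with an edge has treewidth ≥ 1, and G has the edge 3–5. Hence tw(G) = 1 exactly.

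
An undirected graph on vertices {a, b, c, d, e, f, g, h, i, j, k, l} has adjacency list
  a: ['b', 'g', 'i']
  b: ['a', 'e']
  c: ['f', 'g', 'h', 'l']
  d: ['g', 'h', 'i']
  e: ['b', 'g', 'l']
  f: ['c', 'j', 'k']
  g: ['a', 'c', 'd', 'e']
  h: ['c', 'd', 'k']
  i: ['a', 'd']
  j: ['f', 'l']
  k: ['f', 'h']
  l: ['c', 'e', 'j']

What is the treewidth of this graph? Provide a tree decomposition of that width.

The largest bag has 4 vertices, giving width 3; this decomposition certifies tw(G) ≤ 3. For the lower bound: the 4 vertex sets {a,b,i}, {e}, {g}, {c,d,h,l} are disjoint, each induces a connected subgraph, and every pair is joined by at least one edge of G. Contracting each set to a single vertex therefore yields K_{4} as a minor, and since treewidth is minor-monotone, tw(G) ≥ tw(K_{4}) = 3. The upper and lower bounds meet at 3, so that is the treewidth.

Treewidth 3.
Bags: B1 = {a, b, e, i}  B2 = {a, e, g, i}  B3 = {d, e, g, i}  B4 = {d, e, g, l}  B5 = {c, d, g, l}  B6 = {c, d, h, l}  B7 = {c, h, j, l}  B8 = {c, f, h, j}  B9 = {f, h, j, k}
Tree: B1–B2, B2–B3, B3–B4, B4–B5, B5–B6, B6–B7, B7–B8, B8–B9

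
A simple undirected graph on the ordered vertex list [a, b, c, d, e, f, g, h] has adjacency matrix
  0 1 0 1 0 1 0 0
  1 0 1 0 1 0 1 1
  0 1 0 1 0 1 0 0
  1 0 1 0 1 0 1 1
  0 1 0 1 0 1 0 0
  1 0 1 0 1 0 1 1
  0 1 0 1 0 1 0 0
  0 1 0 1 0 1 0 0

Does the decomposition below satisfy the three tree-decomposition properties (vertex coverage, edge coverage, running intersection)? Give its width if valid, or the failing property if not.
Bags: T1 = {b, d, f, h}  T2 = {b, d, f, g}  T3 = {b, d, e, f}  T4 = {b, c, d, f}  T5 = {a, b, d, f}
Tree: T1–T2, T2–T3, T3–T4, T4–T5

Yes; width 3.

Every vertex of G appears in some bag (union = {a, b, c, d, e, f, g, h}); every edge is covered by a bag; and for each vertex v the set of bags containing v is connected in the bag tree. The decomposition is therefore valid. The largest bag has 4 vertices, so the width is 3.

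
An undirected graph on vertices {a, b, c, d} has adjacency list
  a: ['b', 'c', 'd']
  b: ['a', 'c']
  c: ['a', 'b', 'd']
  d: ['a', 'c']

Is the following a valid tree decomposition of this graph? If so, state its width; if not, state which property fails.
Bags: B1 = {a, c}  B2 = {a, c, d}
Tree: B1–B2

No — vertex b appears in no bag.

A tree decomposition must satisfy three properties: every vertex lies in some bag; for every edge, both endpoints lie together in some bag; and for every vertex, the bags containing it form a connected subtree. Here vertex b appears in no bag, so the decomposition is invalid.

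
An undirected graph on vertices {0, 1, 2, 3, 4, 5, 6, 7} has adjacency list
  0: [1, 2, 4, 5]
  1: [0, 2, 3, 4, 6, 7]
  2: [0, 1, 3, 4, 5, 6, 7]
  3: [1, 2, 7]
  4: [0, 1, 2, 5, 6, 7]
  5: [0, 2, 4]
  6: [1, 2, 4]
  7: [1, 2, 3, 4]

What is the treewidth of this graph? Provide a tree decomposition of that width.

Treewidth 3.
One optimal decomposition is:
Bags: B1 = {0, 1, 2, 4}  B2 = {1, 2, 4, 6}  B3 = {1, 2, 4, 7}  B4 = {1, 2, 3, 7}  B5 = {0, 2, 4, 5}
Tree: B1–B2, B1–B3, B3–B4, B1–B5

Each bag holds 4 vertices, so the decomposition has width 3, which upper-bounds the treewidth. On the other hand G contains the 4-clique {1, 2, 3, 7}. A clique must lie in a single bag of any decomposition, so no decomposition can have width below 3. Combining the bounds, tw(G) = 3.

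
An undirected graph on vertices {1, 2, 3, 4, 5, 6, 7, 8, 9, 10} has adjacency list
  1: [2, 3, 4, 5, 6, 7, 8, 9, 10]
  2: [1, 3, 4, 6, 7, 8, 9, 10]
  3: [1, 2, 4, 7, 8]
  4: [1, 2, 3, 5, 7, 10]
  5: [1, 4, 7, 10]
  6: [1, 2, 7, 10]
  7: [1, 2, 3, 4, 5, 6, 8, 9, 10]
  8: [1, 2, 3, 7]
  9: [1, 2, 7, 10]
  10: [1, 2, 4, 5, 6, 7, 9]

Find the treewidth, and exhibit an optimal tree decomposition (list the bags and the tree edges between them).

The largest bag has 5 vertices, giving width 4; this decomposition certifies tw(G) ≤ 4. On the other hand G contains the 5-clique {1, 2, 3, 7, 8}. A clique must lie in a single bag of any decomposition, so no decomposition can have width below 4. Therefore the treewidth is 4.

Treewidth 4.
One such decomposition:
Bags: B1 = {1, 2, 4, 7, 10}  B2 = {1, 2, 3, 4, 7}  B3 = {1, 4, 5, 7, 10}  B4 = {1, 2, 7, 9, 10}  B5 = {1, 2, 3, 7, 8}  B6 = {1, 2, 6, 7, 10}
Tree: B1–B2, B1–B3, B1–B4, B2–B5, B1–B6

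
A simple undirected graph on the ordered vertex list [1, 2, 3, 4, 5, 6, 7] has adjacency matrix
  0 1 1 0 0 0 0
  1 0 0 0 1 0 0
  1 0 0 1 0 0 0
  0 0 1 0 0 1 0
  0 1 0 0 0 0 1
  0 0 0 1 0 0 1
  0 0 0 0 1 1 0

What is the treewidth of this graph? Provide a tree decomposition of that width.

The largest bag has 3 vertices, giving width 2; this decomposition certifies tw(G) ≤ 2. Since 5–2–1–3–4–6–7–5 is a cycle in G, G is not acyclic. Forests are exactly the graphs of treewidth ≤ 1, so tw(G) ≥ 2. The upper and lower bounds meet at 2, so that is the treewidth.

Treewidth 2.
One optimal decomposition is:
Bags: B1 = {1, 2, 5}  B2 = {1, 3, 5}  B3 = {3, 4, 5}  B4 = {4, 5, 6}  B5 = {5, 6, 7}
Tree: B1–B2, B2–B3, B3–B4, B4–B5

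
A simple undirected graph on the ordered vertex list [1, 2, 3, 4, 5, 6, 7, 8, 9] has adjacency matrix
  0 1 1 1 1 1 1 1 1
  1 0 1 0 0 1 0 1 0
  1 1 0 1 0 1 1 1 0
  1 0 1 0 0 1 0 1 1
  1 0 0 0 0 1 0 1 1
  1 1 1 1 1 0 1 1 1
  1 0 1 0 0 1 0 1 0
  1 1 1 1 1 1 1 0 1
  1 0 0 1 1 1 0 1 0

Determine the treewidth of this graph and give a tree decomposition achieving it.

Treewidth 4.
One optimal decomposition is:
Bags: B1 = {1, 3, 6, 7, 8}  B2 = {1, 2, 3, 6, 8}  B3 = {1, 3, 4, 6, 8}  B4 = {1, 4, 6, 8, 9}  B5 = {1, 5, 6, 8, 9}
Tree: B1–B2, B1–B3, B3–B4, B4–B5

The largest bag has 5 vertices, giving width 4; this decomposition certifies tw(G) ≤ 4. Conversely, {1, 4, 6, 8, 9} is a clique of size 5, and the vertices of any clique must share a bag in every tree decomposition; so some bag has ≥ 5 vertices and tw(G) ≥ 4. Combining the bounds, tw(G) = 4.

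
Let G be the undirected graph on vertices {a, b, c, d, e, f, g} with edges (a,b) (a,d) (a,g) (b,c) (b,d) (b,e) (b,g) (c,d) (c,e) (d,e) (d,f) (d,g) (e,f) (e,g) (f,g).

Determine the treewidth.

3

A width-3 tree decomposition is:
Bags: B1 = {b, d, e, g}  B2 = {b, c, d, e}  B3 = {d, e, f, g}  B4 = {a, b, d, g}
Tree: B1–B2, B1–B3, B1–B4
Every bag has size at most 4, so the width is 4 − 1 = 3 and tw(G) ≤ 3. On the other hand G contains the 4-clique {d, e, f, g}. A clique must lie in a single bag of any decomposition, so no decomposition can have width below 3. Combining the bounds, tw(G) = 3.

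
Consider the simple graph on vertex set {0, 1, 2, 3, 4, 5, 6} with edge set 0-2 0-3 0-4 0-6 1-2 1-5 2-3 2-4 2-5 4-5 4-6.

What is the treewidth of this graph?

A width-2 tree decomposition is:
Bags: B1 = {2, 4, 5}  B2 = {0, 2, 4}  B3 = {0, 4, 6}  B4 = {1, 2, 5}  B5 = {0, 2, 3}
Tree: B1–B2, B2–B3, B1–B4, B2–B5
The largest bag has 3 vertices, giving width 2; this decomposition certifies tw(G) ≤ 2. On the other hand G contains the 3-clique {0, 2, 3}. A clique must lie in a single bag of any decomposition, so no decomposition can have width below 2. Therefore the treewidth is 2.

2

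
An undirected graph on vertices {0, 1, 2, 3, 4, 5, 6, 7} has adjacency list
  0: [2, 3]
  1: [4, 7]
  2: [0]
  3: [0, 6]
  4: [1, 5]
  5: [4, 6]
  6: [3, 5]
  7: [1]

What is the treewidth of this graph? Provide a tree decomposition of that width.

Each bag holds 2 vertices, so the decomposition has width 1, which upper-bounds the treewidth. G has an edge, so its treewidth is at least 1. Hence tw(G) = 1 exactly.

Treewidth 1.
One optimal decomposition is:
Bags: B1 = {0, 2}  B2 = {0, 3}  B3 = {3, 6}  B4 = {5, 6}  B5 = {4, 5}  B6 = {1, 4}  B7 = {1, 7}
Tree: B1–B2, B2–B3, B3–B4, B4–B5, B5–B6, B6–B7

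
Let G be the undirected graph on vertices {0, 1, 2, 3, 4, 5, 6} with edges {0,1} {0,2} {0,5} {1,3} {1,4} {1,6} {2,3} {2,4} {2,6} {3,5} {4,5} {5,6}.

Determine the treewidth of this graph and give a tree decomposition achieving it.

Every bag has size at most 4, so the width is 4 − 1 = 3 and tw(G) ≤ 3. For the lower bound: the 4 vertex sets {0,1}, {2,6}, {5}, {4} are disjoint, each induces a connected subgraph, and every pair is joined by at least one edge of G. Contracting each set to a single vertex therefore yields K_{4} as a minor, and since treewidth is minor-monotone, tw(G) ≥ tw(K_{4}) = 3. Combining the bounds, tw(G) = 3.

Treewidth 3.
One such decomposition:
Bags: B1 = {0, 1, 2, 5}  B2 = {1, 2, 5, 6}  B3 = {1, 2, 4, 5}  B4 = {1, 2, 3, 5}
Tree: B1–B2, B2–B3, B3–B4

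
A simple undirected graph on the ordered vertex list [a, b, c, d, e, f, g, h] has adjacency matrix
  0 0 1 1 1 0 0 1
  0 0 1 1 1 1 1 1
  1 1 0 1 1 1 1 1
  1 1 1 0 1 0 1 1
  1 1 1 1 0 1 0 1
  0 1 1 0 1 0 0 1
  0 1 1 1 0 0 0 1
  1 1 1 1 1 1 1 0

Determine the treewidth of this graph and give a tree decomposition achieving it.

Each bag holds 5 vertices, so the decomposition has width 4, which upper-bounds the treewidth. On the other hand G contains the 5-clique {b, c, d, g, h}. A clique must lie in a single bag of any decomposition, so no decomposition can have width below 4. Hence tw(G) = 4 exactly.

Treewidth 4.
One such decomposition:
Bags: B1 = {b, c, d, e, h}  B2 = {a, c, d, e, h}  B3 = {b, c, e, f, h}  B4 = {b, c, d, g, h}
Tree: B1–B2, B1–B3, B1–B4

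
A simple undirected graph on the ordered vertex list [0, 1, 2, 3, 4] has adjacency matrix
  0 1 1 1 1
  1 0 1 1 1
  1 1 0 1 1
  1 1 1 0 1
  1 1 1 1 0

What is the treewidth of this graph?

4

A width-4 tree decomposition is:
Bags: B1 = {0, 1, 2, 3, 4}
Tree: (single bag)
With just one bag of size 5, the width is 5 − 1 = 4, so tw(G) ≤ 4. For the lower bound, the 5 vertices {0, 1, 2, 3, 4} are pairwise adjacent, and any tree decomposition puts a clique entirely inside one bag — forcing width ≥ 4. Combining the bounds, tw(G) = 4.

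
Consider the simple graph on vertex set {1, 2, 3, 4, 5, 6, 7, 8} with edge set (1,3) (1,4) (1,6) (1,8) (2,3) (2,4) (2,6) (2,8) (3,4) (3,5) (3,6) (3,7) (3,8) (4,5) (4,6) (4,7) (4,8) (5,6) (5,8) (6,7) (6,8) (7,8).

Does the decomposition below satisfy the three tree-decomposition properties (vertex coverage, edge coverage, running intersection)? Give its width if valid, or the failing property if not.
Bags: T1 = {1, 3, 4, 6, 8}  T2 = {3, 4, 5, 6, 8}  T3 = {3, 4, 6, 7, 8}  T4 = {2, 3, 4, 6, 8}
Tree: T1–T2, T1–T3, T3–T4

Yes; width 4.

Every vertex of G appears in some bag (union = {1, 2, 3, 4, 5, 6, 7, 8}); every edge is covered by a bag; and for each vertex v the set of bags containing v is connected in the bag tree. The decomposition is therefore valid. The largest bag has 5 vertices, so the width is 4.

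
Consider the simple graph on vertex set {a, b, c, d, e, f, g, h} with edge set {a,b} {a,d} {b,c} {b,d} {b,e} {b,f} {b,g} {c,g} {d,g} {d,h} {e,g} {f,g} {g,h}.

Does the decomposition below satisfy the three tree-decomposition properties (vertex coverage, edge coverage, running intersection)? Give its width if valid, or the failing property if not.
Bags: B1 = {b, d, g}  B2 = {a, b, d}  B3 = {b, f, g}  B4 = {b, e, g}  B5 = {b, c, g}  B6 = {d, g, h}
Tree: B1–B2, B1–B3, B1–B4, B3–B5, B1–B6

Every vertex of G appears in some bag (union = {a, b, c, d, e, f, g, h}); every edge is covered by a bag; and for each vertex v the set of bags containing v is connected in the bag tree. The decomposition is therefore valid. The largest bag has 3 vertices, so the width is 2.

Yes; width 2.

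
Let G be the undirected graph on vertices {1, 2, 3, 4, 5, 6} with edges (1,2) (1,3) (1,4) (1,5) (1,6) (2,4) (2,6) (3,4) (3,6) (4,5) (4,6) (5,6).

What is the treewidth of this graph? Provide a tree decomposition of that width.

Treewidth 3.
One optimal decomposition is:
Bags: B1 = {1, 2, 4, 6}  B2 = {1, 4, 5, 6}  B3 = {1, 3, 4, 6}
Tree: B1–B2, B1–B3

Every bag has size at most 4, so the width is 4 − 1 = 3 and tw(G) ≤ 3. For the lower bound, the 4 vertices {1, 2, 4, 6} are pairwise adjacent, and any tree decomposition puts a clique entirely inside one bag — forcing width ≥ 3. The upper and lower bounds meet at 3, so that is the treewidth.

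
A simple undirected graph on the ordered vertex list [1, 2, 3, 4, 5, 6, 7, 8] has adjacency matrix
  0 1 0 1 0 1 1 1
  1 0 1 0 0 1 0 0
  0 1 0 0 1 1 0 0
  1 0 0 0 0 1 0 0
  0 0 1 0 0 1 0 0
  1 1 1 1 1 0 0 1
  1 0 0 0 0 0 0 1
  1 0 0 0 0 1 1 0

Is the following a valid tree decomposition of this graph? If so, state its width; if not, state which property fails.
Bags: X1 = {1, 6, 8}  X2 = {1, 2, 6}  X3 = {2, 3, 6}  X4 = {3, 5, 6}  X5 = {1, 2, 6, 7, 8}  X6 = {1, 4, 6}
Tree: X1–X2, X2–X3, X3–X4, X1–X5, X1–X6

A tree decomposition must satisfy three properties: every vertex lies in some bag; for every edge, both endpoints lie together in some bag; and for every vertex, the bags containing it form a connected subtree. Here bags containing vertex 2 are not connected in the tree, so the decomposition is invalid.

No — bags containing vertex 2 are not connected in the tree.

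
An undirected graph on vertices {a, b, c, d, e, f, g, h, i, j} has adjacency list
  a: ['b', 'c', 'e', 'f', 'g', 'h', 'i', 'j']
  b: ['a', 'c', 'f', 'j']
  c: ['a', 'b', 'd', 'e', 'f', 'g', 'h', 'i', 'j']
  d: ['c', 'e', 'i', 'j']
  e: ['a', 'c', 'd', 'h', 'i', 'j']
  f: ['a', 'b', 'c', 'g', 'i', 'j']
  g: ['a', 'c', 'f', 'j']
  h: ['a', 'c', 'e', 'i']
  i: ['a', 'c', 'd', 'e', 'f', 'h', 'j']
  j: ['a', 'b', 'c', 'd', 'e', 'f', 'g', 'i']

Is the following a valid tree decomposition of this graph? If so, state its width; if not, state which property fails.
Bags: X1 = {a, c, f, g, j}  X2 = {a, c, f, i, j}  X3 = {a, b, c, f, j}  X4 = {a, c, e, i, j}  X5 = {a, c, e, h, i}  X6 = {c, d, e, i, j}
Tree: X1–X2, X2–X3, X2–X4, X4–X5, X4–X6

Checking the three conditions: (i) the bags cover all of {a, b, c, d, e, f, g, h, i, j}; (ii) for each edge, some bag contains both endpoints; (iii) the bags containing any fixed vertex form a subtree. All hold, so the decomposition is valid with width 5 − 1 = 4.

Yes; width 4.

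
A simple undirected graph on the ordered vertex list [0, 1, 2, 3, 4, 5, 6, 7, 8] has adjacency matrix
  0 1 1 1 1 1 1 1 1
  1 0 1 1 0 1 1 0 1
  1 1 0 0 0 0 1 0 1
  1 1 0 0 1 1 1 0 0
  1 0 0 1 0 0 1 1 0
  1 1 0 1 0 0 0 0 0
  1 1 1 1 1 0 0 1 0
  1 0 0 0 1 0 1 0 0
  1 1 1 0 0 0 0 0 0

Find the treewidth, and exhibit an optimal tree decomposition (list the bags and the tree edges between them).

Treewidth 3.
Bags: B1 = {0, 3, 4, 6}  B2 = {0, 1, 3, 6}  B3 = {0, 1, 3, 5}  B4 = {0, 4, 6, 7}  B5 = {0, 1, 2, 6}  B6 = {0, 1, 2, 8}
Tree: B1–B2, B2–B3, B1–B4, B2–B5, B5–B6

The largest bag has 4 vertices, giving width 3; this decomposition certifies tw(G) ≤ 3. For the lower bound, the 4 vertices {0, 1, 2, 8} are pairwise adjacent, and any tree decomposition puts a clique entirely inside one bag — forcing width ≥ 3. The upper and lower bounds meet at 3, so that is the treewidth.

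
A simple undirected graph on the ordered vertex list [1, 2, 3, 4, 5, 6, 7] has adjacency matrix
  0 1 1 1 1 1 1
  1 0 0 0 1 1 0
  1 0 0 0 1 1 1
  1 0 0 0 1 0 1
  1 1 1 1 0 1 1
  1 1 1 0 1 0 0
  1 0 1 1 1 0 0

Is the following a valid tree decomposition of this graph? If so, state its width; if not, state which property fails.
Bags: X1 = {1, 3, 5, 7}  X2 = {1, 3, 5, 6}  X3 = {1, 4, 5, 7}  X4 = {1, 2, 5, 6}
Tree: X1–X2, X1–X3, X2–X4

Checking the three conditions: (i) the bags cover all of {1, 2, 3, 4, 5, 6, 7}; (ii) for each edge, some bag contains both endpoints; (iii) the bags containing any fixed vertex form a subtree. All hold, so the decomposition is valid with width 4 − 1 = 3.

Yes; width 3.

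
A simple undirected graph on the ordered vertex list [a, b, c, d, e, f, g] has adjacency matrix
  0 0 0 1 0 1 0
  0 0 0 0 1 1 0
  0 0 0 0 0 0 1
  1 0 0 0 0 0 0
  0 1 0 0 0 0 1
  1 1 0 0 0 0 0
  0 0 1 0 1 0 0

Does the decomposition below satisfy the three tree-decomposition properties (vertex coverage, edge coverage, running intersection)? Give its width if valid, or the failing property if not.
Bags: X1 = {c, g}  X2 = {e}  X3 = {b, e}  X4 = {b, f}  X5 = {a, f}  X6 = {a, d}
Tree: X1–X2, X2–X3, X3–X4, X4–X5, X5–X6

No — edge (g,e) lies in no bag.

A tree decomposition must satisfy three properties: every vertex lies in some bag; for every edge, both endpoints lie together in some bag; and for every vertex, the bags containing it form a connected subtree. Here edge (g,e) lies in no bag, so the decomposition is invalid.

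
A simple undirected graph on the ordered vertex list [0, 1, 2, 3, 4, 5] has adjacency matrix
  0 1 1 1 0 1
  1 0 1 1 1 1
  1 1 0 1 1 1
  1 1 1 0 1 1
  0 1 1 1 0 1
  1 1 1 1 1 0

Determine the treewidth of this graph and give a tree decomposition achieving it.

Each bag holds 5 vertices, so the decomposition has width 4, which upper-bounds the treewidth. On the other hand G contains the 5-clique {0, 1, 2, 3, 5}. A clique must lie in a single bag of any decomposition, so no decomposition can have width below 4. Combining the bounds, tw(G) = 4.

Treewidth 4.
One such decomposition:
Bags: B1 = {0, 1, 2, 3, 5}  B2 = {1, 2, 3, 4, 5}
Tree: B1–B2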